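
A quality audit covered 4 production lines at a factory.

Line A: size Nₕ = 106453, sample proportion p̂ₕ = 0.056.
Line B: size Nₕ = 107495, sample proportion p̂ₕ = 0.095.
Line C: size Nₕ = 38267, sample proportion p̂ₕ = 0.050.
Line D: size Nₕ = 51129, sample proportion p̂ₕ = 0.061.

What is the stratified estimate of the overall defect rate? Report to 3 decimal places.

0.070

N = 106453 + 107495 + 38267 + 51129 = 303344.
Overall proportion = Σ (Nₕ/N)·p̂ₕ.
Σ Nₕp̂ₕ = 5961.368 + 10212.025 + 1913.35 + 3118.869 = 21205.612.
21205.612 / 303344 = 0.06991... → 0.070.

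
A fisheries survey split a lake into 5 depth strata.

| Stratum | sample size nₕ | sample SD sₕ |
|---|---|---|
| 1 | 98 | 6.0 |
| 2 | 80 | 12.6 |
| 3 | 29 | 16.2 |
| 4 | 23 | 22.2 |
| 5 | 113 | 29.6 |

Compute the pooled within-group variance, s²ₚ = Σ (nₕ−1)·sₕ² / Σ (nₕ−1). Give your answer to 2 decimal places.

Degrees of freedom: 97 + 79 + 28 + 22 + 112 = 338.
Σ(nₕ−1)sₕ² = 97·36 + 79·158.76 + 28·262.44 + 22·492.84 + 112·876.16 = 132354.76.
s²ₚ = 132354.76 / 338 = 391.5821... → 391.58.

391.58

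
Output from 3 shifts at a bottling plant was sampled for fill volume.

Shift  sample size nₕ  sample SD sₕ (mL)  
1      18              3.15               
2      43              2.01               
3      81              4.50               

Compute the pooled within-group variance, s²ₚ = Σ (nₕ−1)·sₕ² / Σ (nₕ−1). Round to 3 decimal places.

14.089

Degrees of freedom: 17 + 42 + 80 = 139.
Σ(nₕ−1)sₕ² = 17·9.9225 + 42·4.0401 + 80·20.25 = 1958.3667.
s²ₚ = 1958.3667 / 139 = 14.08897... → 14.089.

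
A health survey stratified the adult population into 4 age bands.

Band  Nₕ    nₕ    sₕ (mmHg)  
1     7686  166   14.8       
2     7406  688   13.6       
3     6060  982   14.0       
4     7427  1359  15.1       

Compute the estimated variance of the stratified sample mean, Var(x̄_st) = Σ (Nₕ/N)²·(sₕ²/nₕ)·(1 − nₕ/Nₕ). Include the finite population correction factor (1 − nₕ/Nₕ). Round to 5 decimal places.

N = 28579. Term for each stratum: Wₕ²sₕ²/nₕ·(1−nₕ/Nₕ).
Var(x̄_st) = 0.09337691 + 0.01637642 + 0.00751997 + 0.00925762 = 0.12653092 → 0.12653.

0.12653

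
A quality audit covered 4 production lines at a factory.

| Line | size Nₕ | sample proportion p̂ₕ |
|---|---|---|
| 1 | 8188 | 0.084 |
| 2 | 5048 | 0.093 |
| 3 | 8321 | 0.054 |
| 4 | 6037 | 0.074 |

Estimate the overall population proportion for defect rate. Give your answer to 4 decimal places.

Wₕ = Nₕ/N with N = 27594: 0.2967, 0.1829, 0.3016, 0.2188.
p̂_st = 0.2967·0.084 + 0.1829·0.093 + 0.3016·0.054 + 0.2188·0.074 ≈ 0.074412... → 0.0744.

0.0744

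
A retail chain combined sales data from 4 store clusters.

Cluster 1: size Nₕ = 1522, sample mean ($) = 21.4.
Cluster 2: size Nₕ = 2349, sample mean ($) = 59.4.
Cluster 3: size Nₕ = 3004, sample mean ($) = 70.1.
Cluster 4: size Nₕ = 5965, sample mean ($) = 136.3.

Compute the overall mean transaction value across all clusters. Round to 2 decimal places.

93.12

N = 1522 + 2349 + 3004 + 5965 = 12840.
The stratified mean weights each stratum mean by its population share Nₕ/N.
Σ Nₕx̄ₕ = 1522·21.4 + 2349·59.4 + 3004·70.1 + 5965·136.3 = 32570.8 + 139530.6 + 210580.4 + 813029.5 = 1195711.3.
Divide by N: 1195711.3 / 12840 = 93.1239... → 93.12.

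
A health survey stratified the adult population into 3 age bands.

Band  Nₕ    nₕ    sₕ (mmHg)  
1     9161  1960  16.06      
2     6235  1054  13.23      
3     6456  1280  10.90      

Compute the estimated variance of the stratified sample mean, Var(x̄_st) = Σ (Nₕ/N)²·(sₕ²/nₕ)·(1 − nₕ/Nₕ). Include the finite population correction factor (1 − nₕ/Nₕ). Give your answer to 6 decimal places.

N = 21852. Term for each stratum: Wₕ²sₕ²/nₕ·(1−nₕ/Nₕ).
Var(x̄_st) = 0.018179767 + 0.011234319 + 0.006495587 = 0.035909674 → 0.035910.

0.035910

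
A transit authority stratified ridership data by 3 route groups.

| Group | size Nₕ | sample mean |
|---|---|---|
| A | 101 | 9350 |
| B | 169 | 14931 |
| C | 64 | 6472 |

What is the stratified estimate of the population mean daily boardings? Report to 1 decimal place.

11622.4

N = 101 + 169 + 64 = 334.
Weight each subgroup mean by Nₕ/N and sum.
Σ Nₕx̄ₕ = 101·9350 + 169·14931 + 64·6472 = 944350 + 2523339 + 414208 = 3881897.
Divide by N: 3881897 / 334 = 11622.446... → 11622.4.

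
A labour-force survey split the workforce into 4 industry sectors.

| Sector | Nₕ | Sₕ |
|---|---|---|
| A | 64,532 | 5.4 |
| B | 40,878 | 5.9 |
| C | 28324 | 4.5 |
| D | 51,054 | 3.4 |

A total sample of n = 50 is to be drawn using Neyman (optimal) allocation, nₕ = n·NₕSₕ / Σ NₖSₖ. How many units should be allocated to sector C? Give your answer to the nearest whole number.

7

Σ NₕSₕ = 64532·5.4 + 40878·5.9 + 28324·4.5 + 51054·3.4 = 890694.6.
Share for C: 127458/890694.6 = 0.14310.
n_C = 50 × 0.14310 = 7.155... → 7.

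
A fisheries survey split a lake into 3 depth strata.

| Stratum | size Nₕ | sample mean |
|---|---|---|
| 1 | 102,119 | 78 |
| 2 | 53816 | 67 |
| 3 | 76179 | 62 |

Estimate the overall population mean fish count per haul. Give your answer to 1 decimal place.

x̄_st = (Σ Nₕx̄ₕ) / (Σ Nₕ) = (102119·78 + 53816·67 + 76179·62) / 232114
= 16294052 / 232114 = 70.198... → 70.2.

70.2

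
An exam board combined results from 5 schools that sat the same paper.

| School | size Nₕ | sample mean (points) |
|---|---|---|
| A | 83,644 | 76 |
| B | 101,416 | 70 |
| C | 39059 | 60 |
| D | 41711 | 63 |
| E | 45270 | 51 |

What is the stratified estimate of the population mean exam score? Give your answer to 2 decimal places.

66.65

x̄_st = (Σ Nₕx̄ₕ) / (Σ Nₕ) = (83644·76 + 101416·70 + 39059·60 + 41711·63 + 45270·51) / 311100
= 20736167 / 311100 = 66.6543... → 66.65.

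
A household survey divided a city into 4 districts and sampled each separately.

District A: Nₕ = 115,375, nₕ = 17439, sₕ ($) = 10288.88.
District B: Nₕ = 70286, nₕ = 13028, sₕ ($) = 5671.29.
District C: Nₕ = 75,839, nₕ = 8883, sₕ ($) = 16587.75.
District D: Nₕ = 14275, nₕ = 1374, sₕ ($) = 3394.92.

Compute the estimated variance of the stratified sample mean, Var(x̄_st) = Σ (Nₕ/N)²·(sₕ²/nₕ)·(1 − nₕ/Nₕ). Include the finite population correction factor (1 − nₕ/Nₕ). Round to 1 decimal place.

N = 275775; Wₕ = Nₕ/N.
district A: (115375/275775)²·10288.88²/17439·(1 − 17439/115375) = 901.9011
district B: (70286/275775)²·5671.29²/13028·(1 − 13028/70286) = 130.6415
district C: (75839/275775)²·16587.75²/8883·(1 − 8883/75839) = 2068.1766
district D: (14275/275775)²·3394.92²/1374·(1 − 1374/14275) = 20.3124
Sum = 3121.0316 → 3121.0.

3121.0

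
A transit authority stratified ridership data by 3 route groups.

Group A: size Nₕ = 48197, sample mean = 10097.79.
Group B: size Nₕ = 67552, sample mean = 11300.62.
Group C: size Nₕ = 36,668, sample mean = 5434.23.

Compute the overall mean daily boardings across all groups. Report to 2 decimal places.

9508.95

N = 152417; weights Wₕ = Nₕ/N = (0.3162, 0.4432, 0.2406).
x̄_st = Σ Wₕ·x̄ₕ = 0.3162·10097.79 + 0.4432·11300.62 + 0.2406·5434.23 ≈ 9508.9459...
→ 9508.95.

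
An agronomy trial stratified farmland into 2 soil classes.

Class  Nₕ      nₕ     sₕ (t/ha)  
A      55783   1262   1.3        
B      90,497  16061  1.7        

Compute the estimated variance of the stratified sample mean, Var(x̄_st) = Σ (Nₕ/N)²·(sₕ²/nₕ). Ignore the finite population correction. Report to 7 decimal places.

0.0002636

N = 146280; Wₕ = Nₕ/N.
class A: (55783/146280)²·1.3²/1262 = 0.0001947427
class B: (90497/146280)²·1.7²/16061 = 0.0000688690
Sum = 0.0002636117 → 0.0002636.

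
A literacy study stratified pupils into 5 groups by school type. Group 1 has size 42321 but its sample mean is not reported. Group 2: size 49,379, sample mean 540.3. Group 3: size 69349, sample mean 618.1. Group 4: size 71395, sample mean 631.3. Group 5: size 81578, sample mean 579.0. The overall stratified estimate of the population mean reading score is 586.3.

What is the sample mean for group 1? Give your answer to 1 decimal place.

526.0

N = 42321 + 49379 + 69349 + 71395 + 81578 = 314022.
Overall total = μ·N = 586.3·314022 = 184111098.6.
Subtract the known strata: 49379·540.3 + 69349·618.1 + 71395·631.3 + 81578·579.0 = 161849416.1.
Remaining total for group 1: 184111098.6 − 161849416.1 = 22261682.5.
Divide by its size: 22261682.5 / 42321 = 526.020... → 526.0.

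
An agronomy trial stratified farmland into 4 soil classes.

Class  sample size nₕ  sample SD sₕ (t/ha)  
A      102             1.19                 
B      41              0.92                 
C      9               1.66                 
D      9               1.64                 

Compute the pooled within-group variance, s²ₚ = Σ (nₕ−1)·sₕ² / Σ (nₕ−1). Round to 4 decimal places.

1.4041

Degrees of freedom: 101 + 40 + 8 + 8 = 157.
Σ(nₕ−1)sₕ² = 101·1.4161 + 40·0.8464 + 8·2.7556 + 8·2.6896 = 220.4437.
s²ₚ = 220.4437 / 157 = 1.4041 → 1.4041.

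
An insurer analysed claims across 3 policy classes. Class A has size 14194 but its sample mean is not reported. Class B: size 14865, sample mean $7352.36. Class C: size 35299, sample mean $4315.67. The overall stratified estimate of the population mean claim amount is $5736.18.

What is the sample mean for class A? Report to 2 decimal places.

7576.26

N = 14194 + 14865 + 35299 = 64358.
Overall total = μ·N = 5736.18·64358 = 369169072.44.
Subtract the known strata: 14865·7352.36 + 35299·4315.67 = 261631666.73.
Remaining total for class A: 369169072.44 − 261631666.73 = 107537405.71.
Divide by its size: 107537405.71 / 14194 = 7576.2580... → 7576.26.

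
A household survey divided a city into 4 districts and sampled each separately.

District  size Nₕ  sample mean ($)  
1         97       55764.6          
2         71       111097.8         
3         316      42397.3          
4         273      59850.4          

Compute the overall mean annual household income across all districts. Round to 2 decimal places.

x̄_st = (Σ Nₕx̄ₕ) / (Σ Nₕ) = (97·55764.6 + 71·111097.8 + 316·42397.3 + 273·59850.4) / 757
= 43033816 / 757 = 56847.8415... → 56847.84.

56847.84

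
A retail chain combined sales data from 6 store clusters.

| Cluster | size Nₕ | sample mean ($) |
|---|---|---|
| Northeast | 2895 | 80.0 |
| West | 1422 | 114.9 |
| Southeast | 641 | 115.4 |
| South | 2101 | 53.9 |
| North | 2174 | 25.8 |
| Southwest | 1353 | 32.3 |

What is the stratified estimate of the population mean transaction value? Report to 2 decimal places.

64.42

N = 2895 + 1422 + 641 + 2101 + 2174 + 1353 = 10586.
Overall mean = Σ (Nₕ/N)·x̄ₕ — weight by population share, not a simple average.
Σ Nₕx̄ₕ = 2895·80.0 + 1422·114.9 + 641·115.4 + 2101·53.9 + 2174·25.8 + 1353·32.3 = 231600 + 163387.8 + 73971.4 + 113243.9 + 56089.2 + 43701.9 = 681994.2.
Divide by N: 681994.2 / 10586 = 64.4242... → 64.42.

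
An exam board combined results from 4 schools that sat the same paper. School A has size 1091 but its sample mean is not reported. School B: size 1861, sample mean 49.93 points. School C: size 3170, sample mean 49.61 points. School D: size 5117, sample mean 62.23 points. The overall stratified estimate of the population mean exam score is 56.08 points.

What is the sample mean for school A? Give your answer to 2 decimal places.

56.53

Σ Nₕx̄ₕ = N·μ, so 1091·x̄_A = 11239·56.08 − (1861·49.93 + 3170·49.61 + 5117·62.23).
= 630283.12 − 568614.34 = 61668.78.
x̄_A = 61668.78 / 1091 = 56.5250... → 56.53.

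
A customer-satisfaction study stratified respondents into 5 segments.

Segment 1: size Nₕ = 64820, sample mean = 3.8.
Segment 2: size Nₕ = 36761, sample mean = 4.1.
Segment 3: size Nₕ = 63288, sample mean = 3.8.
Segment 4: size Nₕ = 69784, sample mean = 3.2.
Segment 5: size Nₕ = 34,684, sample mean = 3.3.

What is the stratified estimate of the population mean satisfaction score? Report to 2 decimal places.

3.62

x̄_st = (Σ Nₕx̄ₕ) / (Σ Nₕ) = (64820·3.8 + 36761·4.1 + 63288·3.8 + 69784·3.2 + 34684·3.3) / 269337
= 975296.5 / 269337 = 3.6211... → 3.62.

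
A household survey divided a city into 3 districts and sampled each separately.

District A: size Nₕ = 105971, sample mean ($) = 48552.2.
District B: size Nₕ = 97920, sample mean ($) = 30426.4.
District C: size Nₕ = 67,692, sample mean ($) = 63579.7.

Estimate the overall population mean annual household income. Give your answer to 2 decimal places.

N = 271583; weights Wₕ = Nₕ/N = (0.3902, 0.3606, 0.2492).
x̄_st = Σ Wₕ·x̄ₕ = 0.3902·48552.2 + 0.3606·30426.4 + 0.2492·63579.7 ≈ 45762.4937...
→ 45762.49.

45762.49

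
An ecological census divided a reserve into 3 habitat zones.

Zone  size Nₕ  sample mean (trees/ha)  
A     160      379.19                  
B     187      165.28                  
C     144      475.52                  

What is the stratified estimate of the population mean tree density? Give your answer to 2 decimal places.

N = 491; weights Wₕ = Nₕ/N = (0.3259, 0.3809, 0.2933).
x̄_st = Σ Wₕ·x̄ₕ = 0.3259·379.19 + 0.3809·165.28 + 0.2933·475.52 ≈ 325.9728...
→ 325.97.

325.97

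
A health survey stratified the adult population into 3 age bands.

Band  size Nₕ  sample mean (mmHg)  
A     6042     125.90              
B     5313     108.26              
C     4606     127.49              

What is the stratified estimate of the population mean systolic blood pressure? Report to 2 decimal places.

120.49

N = 6042 + 5313 + 4606 = 15961.
Weight each subgroup mean by Nₕ/N and sum.
Σ Nₕx̄ₕ = 6042·125.90 + 5313·108.26 + 4606·127.49 = 760687.8 + 575185.38 + 587218.94 = 1923092.12.
Divide by N: 1923092.12 / 15961 = 120.4869... → 120.49.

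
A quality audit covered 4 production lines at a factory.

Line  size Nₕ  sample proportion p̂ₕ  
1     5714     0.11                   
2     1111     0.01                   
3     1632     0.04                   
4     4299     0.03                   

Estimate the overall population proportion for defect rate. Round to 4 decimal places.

N = 5714 + 1111 + 1632 + 4299 = 12756.
Overall proportion = Σ (Nₕ/N)·p̂ₕ.
Σ Nₕp̂ₕ = 628.54 + 11.11 + 65.28 + 128.97 = 833.9.
833.9 / 12756 = 0.065373... → 0.0654.

0.0654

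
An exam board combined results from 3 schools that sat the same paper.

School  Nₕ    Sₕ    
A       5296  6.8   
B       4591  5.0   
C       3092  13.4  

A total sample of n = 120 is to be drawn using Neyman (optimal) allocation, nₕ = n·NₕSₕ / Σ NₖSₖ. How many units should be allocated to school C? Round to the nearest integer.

50

A: NₕSₕ = 5296·6.8 = 36012.8
B: NₕSₕ = 4591·5.0 = 22955
C: NₕSₕ = 3092·13.4 = 41432.8
Σ NₕSₕ = 100400.6.
n_C = 120·41432.8/100400.6 = 49.521... → 50.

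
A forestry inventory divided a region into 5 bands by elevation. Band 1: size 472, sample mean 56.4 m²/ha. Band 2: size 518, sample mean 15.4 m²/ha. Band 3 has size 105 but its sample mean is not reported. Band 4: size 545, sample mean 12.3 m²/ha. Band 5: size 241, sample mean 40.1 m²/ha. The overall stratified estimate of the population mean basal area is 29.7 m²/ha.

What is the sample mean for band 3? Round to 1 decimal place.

Σ Nₕx̄ₕ = N·μ, so 105·x̄_3 = 1881·29.7 − (472·56.4 + 518·15.4 + 545·12.3 + 241·40.1).
= 55865.7 − 50965.6 = 4900.1.
x̄_3 = 4900.1 / 105 = 46.668... → 46.7.

46.7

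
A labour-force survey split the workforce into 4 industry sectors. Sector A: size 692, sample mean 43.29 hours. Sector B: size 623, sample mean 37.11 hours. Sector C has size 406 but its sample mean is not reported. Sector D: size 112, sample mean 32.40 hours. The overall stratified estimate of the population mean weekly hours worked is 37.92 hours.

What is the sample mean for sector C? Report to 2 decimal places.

31.53

N = 692 + 623 + 406 + 112 = 1833.
Overall total = μ·N = 37.92·1833 = 69507.36.
Subtract the known strata: 692·43.29 + 623·37.11 + 112·32.40 = 56705.01.
Remaining total for sector C: 69507.36 − 56705.01 = 12802.35.
Divide by its size: 12802.35 / 406 = 31.5329... → 31.53.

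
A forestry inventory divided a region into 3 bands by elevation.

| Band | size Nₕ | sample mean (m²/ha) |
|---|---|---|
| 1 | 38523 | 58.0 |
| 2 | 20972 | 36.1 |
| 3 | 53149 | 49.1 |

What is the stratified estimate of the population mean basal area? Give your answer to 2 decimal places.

N = 38523 + 20972 + 53149 = 112644.
Weight each subgroup mean by Nₕ/N and sum.
Σ Nₕx̄ₕ = 38523·58.0 + 20972·36.1 + 53149·49.1 = 2234334 + 757089.2 + 2609615.9 = 5601039.1.
Divide by N: 5601039.1 / 112644 = 49.7234... → 49.72.

49.72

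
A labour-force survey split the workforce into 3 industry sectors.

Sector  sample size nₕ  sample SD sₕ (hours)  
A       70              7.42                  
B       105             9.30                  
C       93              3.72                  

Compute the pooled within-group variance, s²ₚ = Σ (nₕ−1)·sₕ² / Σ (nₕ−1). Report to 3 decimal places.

Degrees of freedom: 69 + 104 + 92 = 265.
Σ(nₕ−1)sₕ² = 69·55.0564 + 104·86.49 + 92·13.8384 = 14066.9844.
s²ₚ = 14066.9844 / 265 = 53.08296 → 53.083.

53.083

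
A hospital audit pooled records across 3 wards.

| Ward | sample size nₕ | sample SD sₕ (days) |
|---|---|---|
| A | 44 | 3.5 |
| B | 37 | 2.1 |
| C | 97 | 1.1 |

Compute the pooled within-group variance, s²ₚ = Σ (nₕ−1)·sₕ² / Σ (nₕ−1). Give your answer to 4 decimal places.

4.5810

Degrees of freedom: 43 + 36 + 96 = 175.
Σ(nₕ−1)sₕ² = 43·12.25 + 36·4.41 + 96·1.21 = 801.67.
s²ₚ = 801.67 / 175 = 4.580971... → 4.5810.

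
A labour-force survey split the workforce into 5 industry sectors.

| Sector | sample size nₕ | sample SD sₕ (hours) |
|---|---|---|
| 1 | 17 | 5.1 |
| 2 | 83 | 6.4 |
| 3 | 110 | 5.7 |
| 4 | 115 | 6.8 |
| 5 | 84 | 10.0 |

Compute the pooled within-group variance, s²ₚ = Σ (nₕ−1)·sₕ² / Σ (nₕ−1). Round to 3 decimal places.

1: (17−1)·5.1² = 16·26.01 = 416.16
2: (83−1)·6.4² = 82·40.96 = 3358.72
3: (110−1)·5.7² = 109·32.49 = 3541.41
4: (115−1)·6.8² = 114·46.24 = 5271.36
5: (84−1)·10.0² = 83·100 = 8300
Numerator = 20887.65; denominator = Σ(nₕ−1) = 404.
s²ₚ = 20887.65/404 = 51.70210... → 51.702.

51.702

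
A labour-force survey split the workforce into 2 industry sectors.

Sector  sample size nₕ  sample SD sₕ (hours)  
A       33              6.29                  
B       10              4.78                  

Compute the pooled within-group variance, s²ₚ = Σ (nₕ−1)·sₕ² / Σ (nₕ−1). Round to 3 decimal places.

A: (33−1)·6.29² = 32·39.5641 = 1266.0512
B: (10−1)·4.78² = 9·22.8484 = 205.6356
Numerator = 1471.6868; denominator = Σ(nₕ−1) = 41.
s²ₚ = 1471.6868/41 = 35.8948 → 35.895.

35.895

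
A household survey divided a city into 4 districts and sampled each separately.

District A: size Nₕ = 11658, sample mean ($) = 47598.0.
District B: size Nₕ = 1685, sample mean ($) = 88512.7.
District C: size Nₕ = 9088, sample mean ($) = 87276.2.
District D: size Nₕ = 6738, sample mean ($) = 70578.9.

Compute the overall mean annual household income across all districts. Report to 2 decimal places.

x̄_st = (Σ Nₕx̄ₕ) / (Σ Nₕ) = (11658·47598.0 + 1685·88512.7 + 9088·87276.2 + 6738·70578.9) / 29169
= 1972768117.3 / 29169 = 67632.3534... → 67632.35.

67632.35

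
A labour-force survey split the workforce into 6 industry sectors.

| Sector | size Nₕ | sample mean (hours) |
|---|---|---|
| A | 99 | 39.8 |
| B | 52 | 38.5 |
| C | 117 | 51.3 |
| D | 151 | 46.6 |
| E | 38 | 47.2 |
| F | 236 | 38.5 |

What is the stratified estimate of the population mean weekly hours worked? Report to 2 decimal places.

x̄_st = (Σ Nₕx̄ₕ) / (Σ Nₕ) = (99·39.8 + 52·38.5 + 117·51.3 + 151·46.6 + 38·47.2 + 236·38.5) / 693
= 29860.5 / 693 = 43.0887... → 43.09.

43.09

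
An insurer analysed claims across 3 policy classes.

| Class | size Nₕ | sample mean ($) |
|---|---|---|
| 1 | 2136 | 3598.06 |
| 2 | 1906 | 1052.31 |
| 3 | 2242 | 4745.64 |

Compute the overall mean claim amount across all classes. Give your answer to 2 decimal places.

N = 2136 + 1906 + 2242 = 6284.
Weight each subgroup mean by Nₕ/N and sum.
Σ Nₕx̄ₕ = 2136·3598.06 + 1906·1052.31 + 2242·4745.64 = 7685456.16 + 2005702.86 + 10639724.88 = 20330883.9.
Divide by N: 20330883.9 / 6284 = 3235.3412... → 3235.34.

3235.34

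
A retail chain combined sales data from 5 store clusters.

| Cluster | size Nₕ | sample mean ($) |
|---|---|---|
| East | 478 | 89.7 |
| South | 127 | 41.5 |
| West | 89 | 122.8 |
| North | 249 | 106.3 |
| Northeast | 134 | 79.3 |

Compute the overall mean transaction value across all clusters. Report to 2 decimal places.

x̄_st = (Σ Nₕx̄ₕ) / (Σ Nₕ) = (478·89.7 + 127·41.5 + 89·122.8 + 249·106.3 + 134·79.3) / 1077
= 96171.2 / 1077 = 89.2955... → 89.30.

89.30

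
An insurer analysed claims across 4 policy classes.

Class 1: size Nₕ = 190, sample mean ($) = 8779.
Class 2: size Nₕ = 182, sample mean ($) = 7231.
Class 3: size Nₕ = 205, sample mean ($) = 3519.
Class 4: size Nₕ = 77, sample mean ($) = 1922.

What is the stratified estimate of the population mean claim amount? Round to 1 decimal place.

5892.1

N = 190 + 182 + 205 + 77 = 654.
Overall mean = Σ (Nₕ/N)·x̄ₕ — weight by population share, not a simple average.
Σ Nₕx̄ₕ = 190·8779 + 182·7231 + 205·3519 + 77·1922 = 1668010 + 1316042 + 721395 + 147994 = 3853441.
Divide by N: 3853441 / 654 = 5892.112... → 5892.1.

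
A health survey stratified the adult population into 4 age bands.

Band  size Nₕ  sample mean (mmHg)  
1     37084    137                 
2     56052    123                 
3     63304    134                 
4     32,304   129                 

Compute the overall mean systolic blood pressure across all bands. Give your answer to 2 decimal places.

130.47

N = 37084 + 56052 + 63304 + 32304 = 188744.
Overall mean = Σ (Nₕ/N)·x̄ₕ — weight by population share, not a simple average.
Σ Nₕx̄ₕ = 37084·137 + 56052·123 + 63304·134 + 32304·129 = 5080508 + 6894396 + 8482736 + 4167216 = 24624856.
Divide by N: 24624856 / 188744 = 130.4670... → 130.47.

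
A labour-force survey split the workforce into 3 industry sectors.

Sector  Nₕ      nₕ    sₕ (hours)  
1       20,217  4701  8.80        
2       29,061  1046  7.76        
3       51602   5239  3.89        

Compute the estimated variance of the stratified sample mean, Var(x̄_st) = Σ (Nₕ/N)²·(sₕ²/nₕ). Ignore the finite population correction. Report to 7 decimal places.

0.0061949

N = 100880; Wₕ = Nₕ/N.
sector 1: (20217/100880)²·8.80²/4701 = 0.0006616044
sector 2: (29061/100880)²·7.76²/1046 = 0.0047775223
sector 3: (51602/100880)²·3.89²/5239 = 0.0007557423
Sum = 0.0061948689 → 0.0061949.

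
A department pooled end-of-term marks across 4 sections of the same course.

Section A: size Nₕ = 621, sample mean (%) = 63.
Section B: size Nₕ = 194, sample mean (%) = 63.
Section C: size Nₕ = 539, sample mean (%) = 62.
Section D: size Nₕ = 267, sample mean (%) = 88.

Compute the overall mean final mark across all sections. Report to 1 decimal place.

66.8

N = 1621; weights Wₕ = Nₕ/N = (0.3831, 0.1197, 0.3325, 0.1647).
x̄_st = Σ Wₕ·x̄ₕ = 0.3831·63 + 0.1197·63 + 0.3325·62 + 0.1647·88 ≈ 66.785...
→ 66.8.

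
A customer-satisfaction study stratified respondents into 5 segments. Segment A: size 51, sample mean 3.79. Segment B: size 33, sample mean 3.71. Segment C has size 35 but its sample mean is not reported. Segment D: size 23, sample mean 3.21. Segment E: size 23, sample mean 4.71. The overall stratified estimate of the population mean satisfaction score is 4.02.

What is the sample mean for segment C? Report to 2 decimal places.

4.73

N = 51 + 33 + 35 + 23 + 23 = 165.
Overall total = μ·N = 4.02·165 = 663.3.
Subtract the known strata: 51·3.79 + 33·3.71 + 23·3.21 + 23·4.71 = 497.88.
Remaining total for segment C: 663.3 − 497.88 = 165.42.
Divide by its size: 165.42 / 35 = 4.7263... → 4.73.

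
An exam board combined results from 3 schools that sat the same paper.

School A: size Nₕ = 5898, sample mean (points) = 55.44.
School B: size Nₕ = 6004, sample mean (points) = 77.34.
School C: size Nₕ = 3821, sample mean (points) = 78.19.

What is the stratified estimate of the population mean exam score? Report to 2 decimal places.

x̄_st = (Σ Nₕx̄ₕ) / (Σ Nₕ) = (5898·55.44 + 6004·77.34 + 3821·78.19) / 15723
= 1090098.47 / 15723 = 69.3315... → 69.33.

69.33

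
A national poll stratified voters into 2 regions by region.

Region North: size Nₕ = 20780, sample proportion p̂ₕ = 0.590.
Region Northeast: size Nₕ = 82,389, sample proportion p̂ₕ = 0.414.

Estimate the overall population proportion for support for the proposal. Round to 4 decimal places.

Wₕ = Nₕ/N with N = 103169: 0.2014, 0.7986.
p̂_st = 0.2014·0.590 + 0.7986·0.414 ≈ 0.449449... → 0.4494.

0.4494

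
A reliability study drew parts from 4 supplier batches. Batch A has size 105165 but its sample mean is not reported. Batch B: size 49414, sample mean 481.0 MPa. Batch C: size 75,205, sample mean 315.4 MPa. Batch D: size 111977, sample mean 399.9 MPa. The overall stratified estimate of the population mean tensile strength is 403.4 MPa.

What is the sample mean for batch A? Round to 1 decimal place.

Σ Nₕx̄ₕ = N·μ, so 105165·x̄_A = 341761·403.4 − (49414·481.0 + 75205·315.4 + 111977·399.9).
= 137866387.4 − 92267393.3 = 45598994.1.
x̄_A = 45598994.1 / 105165 = 433.595... → 433.6.

433.6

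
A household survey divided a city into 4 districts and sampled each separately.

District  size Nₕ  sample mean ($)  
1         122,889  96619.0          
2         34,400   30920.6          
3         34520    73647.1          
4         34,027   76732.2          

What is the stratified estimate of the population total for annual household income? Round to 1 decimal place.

18090345392.4

1: 122889·96619.0 = 11873412291
2: 34400·30920.6 = 1063668640
3: 34520·73647.1 = 2542297892
4: 34027·76732.2 = 2610966569.4
τ̂ = Σ Nₕx̄ₕ = 18090345392.4.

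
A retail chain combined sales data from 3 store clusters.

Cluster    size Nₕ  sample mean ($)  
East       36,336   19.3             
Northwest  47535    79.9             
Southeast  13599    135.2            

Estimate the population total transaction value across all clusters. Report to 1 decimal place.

Population total = Σ Nₕ·x̄ₕ (each stratum's size times its mean).
36336·19.3 + 47535·79.9 + 13599·135.2 = 701284.8 + 3798046.5 + 1838584.8 = 6337916.1.

6337916.1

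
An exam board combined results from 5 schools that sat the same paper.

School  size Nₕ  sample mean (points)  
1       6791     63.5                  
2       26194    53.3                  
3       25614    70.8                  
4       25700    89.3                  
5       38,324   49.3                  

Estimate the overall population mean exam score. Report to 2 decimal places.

63.82

x̄_st = (Σ Nₕx̄ₕ) / (Σ Nₕ) = (6791·63.5 + 26194·53.3 + 25614·70.8 + 25700·89.3 + 38324·49.3) / 122623
= 7825223.1 / 122623 = 63.8153... → 63.82.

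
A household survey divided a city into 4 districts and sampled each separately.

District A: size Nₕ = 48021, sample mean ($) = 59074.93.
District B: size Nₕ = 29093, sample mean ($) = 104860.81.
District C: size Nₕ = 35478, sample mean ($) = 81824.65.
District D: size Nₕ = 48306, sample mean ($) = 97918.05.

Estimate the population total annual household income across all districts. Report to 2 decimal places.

13520557014.86

Estimate total by summing Nₕ·x̄ₕ over strata.
48021·59074.93 + 29093·104860.81 + 35478·81824.65 + 48306·97918.05 = 2836837213.53 + 3050715545.33 + 2902974932.7 + 4730029323.3 = 13520557014.86.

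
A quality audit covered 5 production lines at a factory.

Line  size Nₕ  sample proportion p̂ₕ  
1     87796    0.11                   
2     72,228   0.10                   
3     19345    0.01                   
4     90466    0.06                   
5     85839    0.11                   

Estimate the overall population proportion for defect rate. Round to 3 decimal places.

0.090

N = 87796 + 72228 + 19345 + 90466 + 85839 = 355674.
Overall proportion = Σ (Nₕ/N)·p̂ₕ.
Σ Nₕp̂ₕ = 9657.56 + 7222.8 + 193.45 + 5427.96 + 9442.29 = 31944.06.
31944.06 / 355674 = 0.08981... → 0.090.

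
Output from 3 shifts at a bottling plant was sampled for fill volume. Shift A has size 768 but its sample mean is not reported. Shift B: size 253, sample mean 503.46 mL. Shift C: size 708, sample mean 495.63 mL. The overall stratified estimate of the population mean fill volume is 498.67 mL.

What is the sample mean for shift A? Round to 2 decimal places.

N = 768 + 253 + 708 = 1729.
Overall total = μ·N = 498.67·1729 = 862200.43.
Subtract the known strata: 253·503.46 + 708·495.63 = 478281.42.
Remaining total for shift A: 862200.43 − 478281.42 = 383919.01.
Divide by its size: 383919.01 / 768 = 499.8945... → 499.89.

499.89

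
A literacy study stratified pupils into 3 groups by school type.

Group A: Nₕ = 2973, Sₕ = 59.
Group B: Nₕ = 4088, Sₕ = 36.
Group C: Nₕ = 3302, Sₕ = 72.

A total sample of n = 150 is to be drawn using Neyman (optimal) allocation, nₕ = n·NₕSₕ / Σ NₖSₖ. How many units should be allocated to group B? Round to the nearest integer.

39

Σ NₕSₕ = 2973·59 + 4088·36 + 3302·72 = 560319.
Share for B: 147168/560319 = 0.26265.
n_B = 150 × 0.26265 = 39.398... → 39.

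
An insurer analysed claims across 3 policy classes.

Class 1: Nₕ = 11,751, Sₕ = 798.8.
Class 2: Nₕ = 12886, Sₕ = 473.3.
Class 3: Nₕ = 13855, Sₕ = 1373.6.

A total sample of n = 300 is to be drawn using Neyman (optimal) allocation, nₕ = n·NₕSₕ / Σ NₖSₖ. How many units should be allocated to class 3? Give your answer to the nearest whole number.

Σ NₕSₕ = 11751·798.8 + 12886·473.3 + 13855·1373.6 = 34516870.6.
Share for 3: 19031228/34516870.6 = 0.55136.
n_3 = 300 × 0.55136 = 165.408... → 165.

165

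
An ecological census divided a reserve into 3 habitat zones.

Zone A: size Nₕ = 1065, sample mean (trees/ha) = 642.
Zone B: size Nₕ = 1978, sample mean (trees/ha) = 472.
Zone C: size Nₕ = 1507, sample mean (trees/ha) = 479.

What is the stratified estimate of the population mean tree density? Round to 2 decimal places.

x̄_st = (Σ Nₕx̄ₕ) / (Σ Nₕ) = (1065·642 + 1978·472 + 1507·479) / 4550
= 2339199 / 4550 = 514.1097... → 514.11.

514.11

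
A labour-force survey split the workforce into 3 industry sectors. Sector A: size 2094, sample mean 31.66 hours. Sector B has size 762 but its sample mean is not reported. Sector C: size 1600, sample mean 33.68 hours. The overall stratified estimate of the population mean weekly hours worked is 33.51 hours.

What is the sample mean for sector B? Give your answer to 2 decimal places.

38.24

Σ Nₕx̄ₕ = N·μ, so 762·x̄_B = 4456·33.51 − (2094·31.66 + 1600·33.68).
= 149320.56 − 120184.04 = 29136.52.
x̄_B = 29136.52 / 762 = 38.2369... → 38.24.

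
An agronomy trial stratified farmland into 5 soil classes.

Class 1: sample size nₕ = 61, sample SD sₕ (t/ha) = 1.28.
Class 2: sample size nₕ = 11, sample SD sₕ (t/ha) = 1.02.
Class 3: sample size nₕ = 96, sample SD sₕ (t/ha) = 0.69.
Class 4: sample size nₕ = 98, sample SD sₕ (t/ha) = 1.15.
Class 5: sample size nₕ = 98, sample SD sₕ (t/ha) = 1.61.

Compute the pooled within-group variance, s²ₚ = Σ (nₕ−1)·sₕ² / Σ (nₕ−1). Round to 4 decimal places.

1: (61−1)·1.28² = 60·1.6384 = 98.304
2: (11−1)·1.02² = 10·1.0404 = 10.404
3: (96−1)·0.69² = 95·0.4761 = 45.2295
4: (98−1)·1.15² = 97·1.3225 = 128.2825
5: (98−1)·1.61² = 97·2.5921 = 251.4337
Numerator = 533.6537; denominator = Σ(nₕ−1) = 359.
s²ₚ = 533.6537/359 = 1.486501... → 1.4865.

1.4865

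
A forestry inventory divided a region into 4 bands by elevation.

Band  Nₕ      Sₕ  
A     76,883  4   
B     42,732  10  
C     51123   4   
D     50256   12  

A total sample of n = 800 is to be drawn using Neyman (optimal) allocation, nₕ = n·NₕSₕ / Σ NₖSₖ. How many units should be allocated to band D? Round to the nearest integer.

A: NₕSₕ = 76883·4 = 307532
B: NₕSₕ = 42732·10 = 427320
C: NₕSₕ = 51123·4 = 204492
D: NₕSₕ = 50256·12 = 603072
Σ NₕSₕ = 1542416.
n_D = 800·603072/1542416 = 312.793... → 313.

313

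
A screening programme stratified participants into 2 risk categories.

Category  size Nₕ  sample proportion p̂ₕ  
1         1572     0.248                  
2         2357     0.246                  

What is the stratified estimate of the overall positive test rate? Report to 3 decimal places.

0.247

Wₕ = Nₕ/N with N = 3929: 0.4001, 0.5999.
p̂_st = 0.4001·0.248 + 0.5999·0.246 ≈ 0.24680... → 0.247.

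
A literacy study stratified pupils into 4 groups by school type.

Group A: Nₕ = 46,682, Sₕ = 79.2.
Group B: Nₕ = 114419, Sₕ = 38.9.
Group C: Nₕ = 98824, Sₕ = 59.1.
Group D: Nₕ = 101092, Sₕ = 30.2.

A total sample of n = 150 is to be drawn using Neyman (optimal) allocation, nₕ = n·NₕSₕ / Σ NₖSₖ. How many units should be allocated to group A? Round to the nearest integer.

33

Σ NₕSₕ = 46682·79.2 + 114419·38.9 + 98824·59.1 + 101092·30.2 = 17041590.3.
Share for A: 3697214.4/17041590.3 = 0.21695.
n_A = 150 × 0.21695 = 32.543... → 33.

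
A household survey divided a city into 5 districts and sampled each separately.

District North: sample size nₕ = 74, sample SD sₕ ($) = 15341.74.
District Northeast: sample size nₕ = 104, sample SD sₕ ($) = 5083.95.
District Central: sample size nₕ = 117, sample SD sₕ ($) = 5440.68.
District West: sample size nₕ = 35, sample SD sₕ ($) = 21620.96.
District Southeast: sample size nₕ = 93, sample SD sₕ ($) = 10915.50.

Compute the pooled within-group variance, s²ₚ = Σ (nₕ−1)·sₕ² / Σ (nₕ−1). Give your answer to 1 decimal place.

119936163.0

Degrees of freedom: 73 + 103 + 116 + 34 + 92 = 418.
Σ(nₕ−1)sₕ² = 73·235368986.2276 + 103·25846547.6025 + 116·29600998.8624 + 34·467465911.3216 + 92·119148140.25 = 50133316153.6451.
s²ₚ = 50133316153.6451 / 418 = 119936163.047... → 119936163.0.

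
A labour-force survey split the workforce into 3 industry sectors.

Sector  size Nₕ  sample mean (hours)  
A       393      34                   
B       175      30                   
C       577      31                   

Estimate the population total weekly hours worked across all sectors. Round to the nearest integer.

A: 393·34 = 13362
B: 175·30 = 5250
C: 577·31 = 17887
τ̂ = Σ Nₕx̄ₕ = 36499.

36499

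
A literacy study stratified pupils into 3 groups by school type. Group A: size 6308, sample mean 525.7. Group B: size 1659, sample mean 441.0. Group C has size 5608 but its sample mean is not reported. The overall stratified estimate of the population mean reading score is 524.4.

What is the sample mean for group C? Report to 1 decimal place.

N = 6308 + 1659 + 5608 = 13575.
Overall total = μ·N = 524.4·13575 = 7118730.
Subtract the known strata: 6308·525.7 + 1659·441.0 = 4047734.6.
Remaining total for group C: 7118730 − 4047734.6 = 3070995.4.
Divide by its size: 3070995.4 / 5608 = 547.610... → 547.6.

547.6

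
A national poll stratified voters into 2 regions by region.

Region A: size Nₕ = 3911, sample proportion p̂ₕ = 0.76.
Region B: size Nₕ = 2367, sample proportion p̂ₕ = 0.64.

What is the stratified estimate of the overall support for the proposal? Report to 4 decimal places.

Wₕ = Nₕ/N with N = 6278: 0.6230, 0.3770.
p̂_st = 0.6230·0.76 + 0.3770·0.64 ≈ 0.714756... → 0.7148.

0.7148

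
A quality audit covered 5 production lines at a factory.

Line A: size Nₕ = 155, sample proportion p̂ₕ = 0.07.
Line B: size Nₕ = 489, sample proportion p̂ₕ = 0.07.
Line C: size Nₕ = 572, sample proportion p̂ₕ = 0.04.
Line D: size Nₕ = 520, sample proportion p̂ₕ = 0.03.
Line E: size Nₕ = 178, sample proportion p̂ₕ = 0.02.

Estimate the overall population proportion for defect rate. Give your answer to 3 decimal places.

0.046

N = 155 + 489 + 572 + 520 + 178 = 1914.
Overall proportion = Σ (Nₕ/N)·p̂ₕ.
Σ Nₕp̂ₕ = 10.85 + 34.23 + 22.88 + 15.6 + 3.56 = 87.12.
87.12 / 1914 = 0.04552... → 0.046.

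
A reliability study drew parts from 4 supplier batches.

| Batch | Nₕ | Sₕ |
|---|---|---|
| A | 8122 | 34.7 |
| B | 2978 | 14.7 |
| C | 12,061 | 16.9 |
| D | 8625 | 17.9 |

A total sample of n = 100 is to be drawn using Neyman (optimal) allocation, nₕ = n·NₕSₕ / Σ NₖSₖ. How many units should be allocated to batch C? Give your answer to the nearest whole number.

30

Σ NₕSₕ = 8122·34.7 + 2978·14.7 + 12061·16.9 + 8625·17.9 = 683828.4.
Share for C: 203830.9/683828.4 = 0.29807.
n_C = 100 × 0.29807 = 29.807... → 30.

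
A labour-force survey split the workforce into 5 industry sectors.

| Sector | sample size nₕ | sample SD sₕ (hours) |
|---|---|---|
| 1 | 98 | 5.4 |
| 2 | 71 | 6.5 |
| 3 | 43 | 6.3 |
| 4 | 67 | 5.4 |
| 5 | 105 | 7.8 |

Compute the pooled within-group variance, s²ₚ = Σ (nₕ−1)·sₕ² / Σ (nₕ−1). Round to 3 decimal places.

Degrees of freedom: 97 + 70 + 42 + 66 + 104 = 379.
Σ(nₕ−1)sₕ² = 97·29.16 + 70·42.25 + 42·39.69 + 66·29.16 + 104·60.84 = 15704.92.
s²ₚ = 15704.92 / 379 = 41.43778... → 41.438.

41.438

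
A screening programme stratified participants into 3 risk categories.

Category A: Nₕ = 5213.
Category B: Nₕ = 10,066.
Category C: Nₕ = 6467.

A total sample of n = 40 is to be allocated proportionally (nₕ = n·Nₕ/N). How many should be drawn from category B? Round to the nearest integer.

19

N = 5213 + 10066 + 6467 = 21746.
n_B = 40·10066/21746 = 18.516... → 19.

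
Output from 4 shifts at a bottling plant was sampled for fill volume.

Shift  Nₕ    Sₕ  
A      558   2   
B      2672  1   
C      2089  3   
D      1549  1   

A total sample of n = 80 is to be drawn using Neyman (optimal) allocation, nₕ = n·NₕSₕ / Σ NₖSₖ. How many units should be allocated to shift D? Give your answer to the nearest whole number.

11

A: NₕSₕ = 558·2 = 1116
B: NₕSₕ = 2672·1 = 2672
C: NₕSₕ = 2089·3 = 6267
D: NₕSₕ = 1549·1 = 1549
Σ NₕSₕ = 11604.
n_D = 80·1549/11604 = 10.679... → 11.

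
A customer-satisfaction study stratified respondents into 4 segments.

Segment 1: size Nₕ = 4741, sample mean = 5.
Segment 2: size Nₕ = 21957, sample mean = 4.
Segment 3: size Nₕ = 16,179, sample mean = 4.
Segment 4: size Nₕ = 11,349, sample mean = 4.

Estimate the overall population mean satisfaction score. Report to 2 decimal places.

4.09

N = 4741 + 21957 + 16179 + 11349 = 54226.
Weight each subgroup mean by Nₕ/N and sum.
Σ Nₕx̄ₕ = 4741·5 + 21957·4 + 16179·4 + 11349·4 = 23705 + 87828 + 64716 + 45396 = 221645.
Divide by N: 221645 / 54226 = 4.0874... → 4.09.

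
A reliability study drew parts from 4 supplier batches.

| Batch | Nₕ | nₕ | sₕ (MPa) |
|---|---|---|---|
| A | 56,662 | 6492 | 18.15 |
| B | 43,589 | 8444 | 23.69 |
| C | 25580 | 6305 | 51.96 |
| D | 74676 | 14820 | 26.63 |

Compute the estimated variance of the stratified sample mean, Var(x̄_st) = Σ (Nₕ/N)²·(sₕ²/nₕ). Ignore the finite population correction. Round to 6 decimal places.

0.020800

N = 200507; Wₕ = Nₕ/N.
batch A: (56662/200507)²·18.15²/6492 = 0.004052280
batch B: (43589/200507)²·23.69²/8444 = 0.003141063
batch C: (25580/200507)²·51.96²/6305 = 0.006969397
batch D: (74676/200507)²·26.63²/14820 = 0.006637387
Sum = 0.020800127 → 0.020800.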